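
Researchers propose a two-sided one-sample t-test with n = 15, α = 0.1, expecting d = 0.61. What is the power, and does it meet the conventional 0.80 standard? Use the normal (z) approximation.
Power ≈ 0.76; the study is underpowered (power < 0.80)

Power calculation (one-sample t-test, normal approximation):
z_β = d · √n - z_{α/2}
z_β = 0.61 · √15 - 1.645
z_β = 0.61 · 3.873 - 1.645
z_β = 0.718

Power = Φ(z_β) = Φ(0.718) ≈ 0.764

Effect size d = 0.61 is medium by Cohen's convention (0.2/0.5/0.8).

Threshold: power ≥ 0.80 is conventionally adequate.
Power ≈ 0.76 → the study is underpowered (power < 0.80).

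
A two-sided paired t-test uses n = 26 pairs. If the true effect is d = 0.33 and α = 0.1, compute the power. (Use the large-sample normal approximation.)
Power ≈ 0.52

Power calculation (paired t-test, normal approximation):
z_β = d · √n - z_{α/2}
z_β = 0.33 · √26 - 1.645
z_β = 0.33 · 5.099 - 1.645
z_β = 0.038

Power = Φ(z_β) = Φ(0.038) ≈ 0.515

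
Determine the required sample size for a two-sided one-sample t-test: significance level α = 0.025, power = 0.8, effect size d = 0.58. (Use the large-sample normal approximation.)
n = 29

Sample size formula (one-sample t-test, normal approximation):
n = ((z_{α/2} + z_β) / d)²

z_{α/2} = 2.241 (for α = 0.025, two-sided)
z_β = 0.842 (for power = 0.8)
d = 0.58

n = ((2.241 + 0.842) / 0.58)²
n = (5.316)²
n ≈ 28.26
Round up to the next whole number: n = 29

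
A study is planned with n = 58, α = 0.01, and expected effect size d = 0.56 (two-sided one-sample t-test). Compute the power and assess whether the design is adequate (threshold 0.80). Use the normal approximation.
Power ≈ 0.95; the study is adequately powered (power ≥ 0.80)

Power calculation (one-sample t-test, normal approximation):
z_β = d · √n - z_{α/2}
z_β = 0.56 · √58 - 2.576
z_β = 0.56 · 7.616 - 2.576
z_β = 1.689

Power = Φ(z_β) = Φ(1.689) ≈ 0.954

Effect size d = 0.56 is medium by Cohen's convention (0.2/0.5/0.8).

Threshold: power ≥ 0.80 is conventionally adequate.
Power ≈ 0.95 → the study is adequately powered (power ≥ 0.80).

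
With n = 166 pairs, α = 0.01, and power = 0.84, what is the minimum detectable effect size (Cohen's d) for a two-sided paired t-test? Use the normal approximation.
d ≈ 0.28

Minimum detectable effect (paired t-test, normal approximation):
d = (z_{α/2} + z_β) / √n
d = (2.576 + 0.994) / √166
d = 3.570 / 12.884
d ≈ 0.28

By Cohen's convention (0.2 small / 0.5 medium / 0.8 large): small effect.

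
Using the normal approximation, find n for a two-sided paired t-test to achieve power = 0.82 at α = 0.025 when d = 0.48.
n = 44 pairs

Sample size formula (paired t-test, normal approximation):
n = ((z_{α/2} + z_β) / d)²

z_{α/2} = 2.241 (for α = 0.025, two-sided)
z_β = 0.915 (for power = 0.82)
d = 0.48

n = ((2.241 + 0.915) / 0.48)²
n = (6.575)²
n ≈ 43.23
Round up to the next whole number: n = 44 pairs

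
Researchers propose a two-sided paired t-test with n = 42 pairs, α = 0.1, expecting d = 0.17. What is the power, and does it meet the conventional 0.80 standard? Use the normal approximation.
Power ≈ 0.29; the study is underpowered (power < 0.80)

Power calculation (paired t-test, normal approximation):
z_β = d · √n - z_{α/2}
z_β = 0.17 · √42 - 1.645
z_β = 0.17 · 6.481 - 1.645
z_β = -0.543

Power = Φ(z_β) = Φ(-0.543) ≈ 0.294

Effect size d = 0.17 is very small by Cohen's convention (0.2/0.5/0.8).

Threshold: power ≥ 0.80 is conventionally adequate.
Power ≈ 0.29 → the study is underpowered (power < 0.80).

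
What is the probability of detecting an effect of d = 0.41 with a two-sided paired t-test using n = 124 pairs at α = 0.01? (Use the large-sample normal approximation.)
Power ≈ 0.98

Power calculation (paired t-test, normal approximation):
z_β = d · √n - z_{α/2}
z_β = 0.41 · √124 - 2.576
z_β = 0.41 · 11.136 - 2.576
z_β = 1.990

Power = Φ(z_β) = Φ(1.990) ≈ 0.977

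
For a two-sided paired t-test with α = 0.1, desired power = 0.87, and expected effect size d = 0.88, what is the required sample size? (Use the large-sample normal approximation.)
n = 10 pairs

Sample size formula (paired t-test, normal approximation):
n = ((z_{α/2} + z_β) / d)²

z_{α/2} = 1.645 (for α = 0.1, two-sided)
z_β = 1.126 (for power = 0.87)
d = 0.88

n = ((1.645 + 1.126) / 0.88)²
n = (3.149)²
n ≈ 9.92
Round up to the next whole number: n = 10 pairs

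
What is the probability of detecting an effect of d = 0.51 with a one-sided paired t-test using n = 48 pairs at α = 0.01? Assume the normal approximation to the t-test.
Power ≈ 0.89

Power calculation (paired t-test, normal approximation):
z_β = d · √n - z_α
z_β = 0.51 · √48 - 2.326
z_β = 0.51 · 6.928 - 2.326
z_β = 1.207

Power = Φ(z_β) = Φ(1.207) ≈ 0.886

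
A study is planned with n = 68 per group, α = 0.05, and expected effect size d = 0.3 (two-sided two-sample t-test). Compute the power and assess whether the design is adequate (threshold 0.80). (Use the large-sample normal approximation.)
Power ≈ 0.42; the study is underpowered (power < 0.80)

Power calculation (two-sample t-test, normal approximation):
z_β = d · √(n/2) - z_{α/2}
z_β = 0.3 · √(68/2) - 1.960
z_β = 0.3 · 5.831 - 1.960
z_β = -0.211

Power = Φ(z_β) = Φ(-0.211) ≈ 0.417

Effect size d = 0.3 is small by Cohen's convention (0.2/0.5/0.8).

Threshold: power ≥ 0.80 is conventionally adequate.
Power ≈ 0.42 → the study is underpowered (power < 0.80).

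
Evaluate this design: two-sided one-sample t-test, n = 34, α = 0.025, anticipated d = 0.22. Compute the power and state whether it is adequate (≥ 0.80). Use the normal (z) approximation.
Power ≈ 0.17; the study is underpowered (power < 0.80)

Power calculation (one-sample t-test, normal approximation):
z_β = d · √n - z_{α/2}
z_β = 0.22 · √34 - 2.241
z_β = 0.22 · 5.831 - 2.241
z_β = -0.959

Power = Φ(z_β) = Φ(-0.959) ≈ 0.169

Effect size d = 0.22 is small by Cohen's convention (0.2/0.5/0.8).

Threshold: power ≥ 0.80 is conventionally adequate.
Power ≈ 0.17 → the study is underpowered (power < 0.80).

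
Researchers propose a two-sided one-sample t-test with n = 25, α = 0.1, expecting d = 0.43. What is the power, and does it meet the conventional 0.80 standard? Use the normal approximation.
Power ≈ 0.69; the study is underpowered (power < 0.80)

Power calculation (one-sample t-test, normal approximation):
z_β = d · √n - z_{α/2}
z_β = 0.43 · √25 - 1.645
z_β = 0.43 · 5.000 - 1.645
z_β = 0.505

Power = Φ(z_β) = Φ(0.505) ≈ 0.693

Effect size d = 0.43 is small by Cohen's convention (0.2/0.5/0.8).

Threshold: power ≥ 0.80 is conventionally adequate.
Power ≈ 0.69 → the study is underpowered (power < 0.80).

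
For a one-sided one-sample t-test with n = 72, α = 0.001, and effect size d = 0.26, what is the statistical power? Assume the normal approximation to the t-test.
Power ≈ 0.19

Power calculation (one-sample t-test, normal approximation):
z_β = d · √n - z_α
z_β = 0.26 · √72 - 3.090
z_β = 0.26 · 8.485 - 3.090
z_β = -0.884

Power = Φ(z_β) = Φ(-0.884) ≈ 0.188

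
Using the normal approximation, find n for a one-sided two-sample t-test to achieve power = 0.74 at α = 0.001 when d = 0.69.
n = 59 per group

Sample size formula (two-sample t-test, normal approximation):
n = 2 · ((z_α + z_β) / d)²

z_α = 3.090 (for α = 0.001, one-sided)
z_β = 0.643 (for power = 0.74)
d = 0.69

n = 2 · ((3.090 + 0.643) / 0.69)²
n = 2 · (5.410)²
n ≈ 58.54
Round up to the next whole number: n = 59 per group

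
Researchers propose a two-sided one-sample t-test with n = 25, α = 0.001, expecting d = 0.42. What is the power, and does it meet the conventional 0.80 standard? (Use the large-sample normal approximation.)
Power ≈ 0.12; the study is underpowered (power < 0.80)

Power calculation (one-sample t-test, normal approximation):
z_β = d · √n - z_{α/2}
z_β = 0.42 · √25 - 3.291
z_β = 0.42 · 5.000 - 3.291
z_β = -1.191

Power = Φ(z_β) = Φ(-1.191) ≈ 0.117

Effect size d = 0.42 is small by Cohen's convention (0.2/0.5/0.8).

Threshold: power ≥ 0.80 is conventionally adequate.
Power ≈ 0.12 → the study is underpowered (power < 0.80).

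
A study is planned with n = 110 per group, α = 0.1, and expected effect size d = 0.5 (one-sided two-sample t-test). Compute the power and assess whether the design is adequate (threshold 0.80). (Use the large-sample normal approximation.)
Power ≈ 0.99; the study is adequately powered (power ≥ 0.80)

Power calculation (two-sample t-test, normal approximation):
z_β = d · √(n/2) - z_α
z_β = 0.5 · √(110/2) - 1.282
z_β = 0.5 · 7.416 - 1.282
z_β = 2.427

Power = Φ(z_β) = Φ(2.427) ≈ 0.992

Effect size d = 0.5 is medium by Cohen's convention (0.2/0.5/0.8).

Threshold: power ≥ 0.80 is conventionally adequate.
Power ≈ 0.99 → the study is adequately powered (power ≥ 0.80).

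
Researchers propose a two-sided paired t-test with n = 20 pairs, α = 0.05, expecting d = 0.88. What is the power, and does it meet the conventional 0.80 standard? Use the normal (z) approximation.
Power ≈ 0.98; the study is adequately powered (power ≥ 0.80)

Power calculation (paired t-test, normal approximation):
z_β = d · √n - z_{α/2}
z_β = 0.88 · √20 - 1.960
z_β = 0.88 · 4.472 - 1.960
z_β = 1.976

Power = Φ(z_β) = Φ(1.976) ≈ 0.976

Effect size d = 0.88 is large by Cohen's convention (0.2/0.5/0.8).

Threshold: power ≥ 0.80 is conventionally adequate.
Power ≈ 0.98 → the study is adequately powered (power ≥ 0.80).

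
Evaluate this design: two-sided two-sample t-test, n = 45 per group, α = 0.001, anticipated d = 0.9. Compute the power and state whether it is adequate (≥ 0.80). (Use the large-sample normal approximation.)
Power ≈ 0.84; the study is adequately powered (power ≥ 0.80)

Power calculation (two-sample t-test, normal approximation):
z_β = d · √(n/2) - z_{α/2}
z_β = 0.9 · √(45/2) - 3.291
z_β = 0.9 · 4.743 - 3.291
z_β = 0.979

Power = Φ(z_β) = Φ(0.979) ≈ 0.836

Effect size d = 0.9 is large by Cohen's convention (0.2/0.5/0.8).

Threshold: power ≥ 0.80 is conventionally adequate.
Power ≈ 0.84 → the study is adequately powered (power ≥ 0.80).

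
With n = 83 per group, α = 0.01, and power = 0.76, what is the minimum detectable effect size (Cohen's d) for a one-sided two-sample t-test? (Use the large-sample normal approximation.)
d ≈ 0.47

Minimum detectable effect (two-sample t-test, normal approximation):
d = (z_α + z_β) / √(n/2)
d = (2.326 + 0.706) / √(83/2)
d = 3.033 / 6.442
d ≈ 0.47

By Cohen's convention (0.2 small / 0.5 medium / 0.8 large): small effect.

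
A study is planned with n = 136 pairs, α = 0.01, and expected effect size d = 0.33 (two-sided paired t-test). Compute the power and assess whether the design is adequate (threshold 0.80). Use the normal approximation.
Power ≈ 0.90; the study is adequately powered (power ≥ 0.80)

Power calculation (paired t-test, normal approximation):
z_β = d · √n - z_{α/2}
z_β = 0.33 · √136 - 2.576
z_β = 0.33 · 11.662 - 2.576
z_β = 1.273

Power = Φ(z_β) = Φ(1.273) ≈ 0.898

Effect size d = 0.33 is small by Cohen's convention (0.2/0.5/0.8).

Threshold: power ≥ 0.80 is conventionally adequate.
Power ≈ 0.90 → the study is adequately powered (power ≥ 0.80).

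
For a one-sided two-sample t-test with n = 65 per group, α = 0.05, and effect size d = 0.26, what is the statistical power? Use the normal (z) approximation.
Power ≈ 0.44

Power calculation (two-sample t-test, normal approximation):
z_β = d · √(n/2) - z_α
z_β = 0.26 · √(65/2) - 1.645
z_β = 0.26 · 5.701 - 1.645
z_β = -0.163

Power = Φ(z_β) = Φ(-0.163) ≈ 0.435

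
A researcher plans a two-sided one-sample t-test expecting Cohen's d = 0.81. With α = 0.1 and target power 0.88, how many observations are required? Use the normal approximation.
n = 13

Sample size formula (one-sample t-test, normal approximation):
n = ((z_{α/2} + z_β) / d)²

z_{α/2} = 1.645 (for α = 0.1, two-sided)
z_β = 1.175 (for power = 0.88)
d = 0.81

n = ((1.645 + 1.175) / 0.81)²
n = (3.481)²
n ≈ 12.12
Round up to the next whole number: n = 13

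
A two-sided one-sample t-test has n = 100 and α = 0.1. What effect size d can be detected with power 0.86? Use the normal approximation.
d ≈ 0.27

Minimum detectable effect (one-sample t-test, normal approximation):
d = (z_{α/2} + z_β) / √n
d = (1.645 + 1.080) / √100
d = 2.725 / 10.000
d ≈ 0.27

By Cohen's convention (0.2 small / 0.5 medium / 0.8 large): small effect.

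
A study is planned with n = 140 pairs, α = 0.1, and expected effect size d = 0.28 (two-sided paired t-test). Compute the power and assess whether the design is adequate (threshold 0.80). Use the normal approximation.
Power ≈ 0.95; the study is adequately powered (power ≥ 0.80)

Power calculation (paired t-test, normal approximation):
z_β = d · √n - z_{α/2}
z_β = 0.28 · √140 - 1.645
z_β = 0.28 · 11.832 - 1.645
z_β = 1.668

Power = Φ(z_β) = Φ(1.668) ≈ 0.952

Effect size d = 0.28 is small by Cohen's convention (0.2/0.5/0.8).

Threshold: power ≥ 0.80 is conventionally adequate.
Power ≈ 0.95 → the study is adequately powered (power ≥ 0.80).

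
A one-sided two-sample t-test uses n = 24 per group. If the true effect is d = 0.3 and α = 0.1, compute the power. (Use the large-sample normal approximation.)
Power ≈ 0.40

Power calculation (two-sample t-test, normal approximation):
z_β = d · √(n/2) - z_α
z_β = 0.3 · √(24/2) - 1.282
z_β = 0.3 · 3.464 - 1.282
z_β = -0.242

Power = Φ(z_β) = Φ(-0.242) ≈ 0.404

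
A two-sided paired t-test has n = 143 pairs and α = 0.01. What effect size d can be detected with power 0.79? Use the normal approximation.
d ≈ 0.28

Minimum detectable effect (paired t-test, normal approximation):
d = (z_{α/2} + z_β) / √n
d = (2.576 + 0.806) / √143
d = 3.382 / 11.958
d ≈ 0.28

By Cohen's convention (0.2 small / 0.5 medium / 0.8 large): small effect.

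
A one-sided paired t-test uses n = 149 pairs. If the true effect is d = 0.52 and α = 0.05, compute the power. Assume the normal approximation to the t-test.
Power ≈ 1.00

Power calculation (paired t-test, normal approximation):
z_β = d · √n - z_α
z_β = 0.52 · √149 - 1.645
z_β = 0.52 · 12.207 - 1.645
z_β = 4.703

Power = Φ(z_β) = Φ(4.703) ≈ 1.000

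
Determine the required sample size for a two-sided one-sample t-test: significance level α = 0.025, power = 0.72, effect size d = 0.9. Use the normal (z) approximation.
n = 10

Sample size formula (one-sample t-test, normal approximation):
n = ((z_{α/2} + z_β) / d)²

z_{α/2} = 2.241 (for α = 0.025, two-sided)
z_β = 0.583 (for power = 0.72)
d = 0.9

n = ((2.241 + 0.583) / 0.9)²
n = (3.138)²
n ≈ 9.85
Round up to the next whole number: n = 10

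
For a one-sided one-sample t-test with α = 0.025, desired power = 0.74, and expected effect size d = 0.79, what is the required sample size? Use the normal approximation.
n = 11

Sample size formula (one-sample t-test, normal approximation):
n = ((z_α + z_β) / d)²

z_α = 1.960 (for α = 0.025, one-sided)
z_β = 0.643 (for power = 0.74)
d = 0.79

n = ((1.960 + 0.643) / 0.79)²
n = (3.295)²
n ≈ 10.86
Round up to the next whole number: n = 11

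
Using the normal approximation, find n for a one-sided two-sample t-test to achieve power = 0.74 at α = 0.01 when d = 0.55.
n = 59 per group

Sample size formula (two-sample t-test, normal approximation):
n = 2 · ((z_α + z_β) / d)²

z_α = 2.326 (for α = 0.01, one-sided)
z_β = 0.643 (for power = 0.74)
d = 0.55

n = 2 · ((2.326 + 0.643) / 0.55)²
n = 2 · (5.398)²
n ≈ 58.28
Round up to the next whole number: n = 59 per group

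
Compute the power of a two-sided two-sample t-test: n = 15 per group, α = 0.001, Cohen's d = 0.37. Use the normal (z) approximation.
Power ≈ 0.01

Power calculation (two-sample t-test, normal approximation):
z_β = d · √(n/2) - z_{α/2}
z_β = 0.37 · √(15/2) - 3.291
z_β = 0.37 · 2.739 - 3.291
z_β = -2.277

Power = Φ(z_β) = Φ(-2.277) ≈ 0.011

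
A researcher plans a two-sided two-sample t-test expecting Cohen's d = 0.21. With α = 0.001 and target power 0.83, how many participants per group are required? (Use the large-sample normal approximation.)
n = 818 per group

Sample size formula (two-sample t-test, normal approximation):
n = 2 · ((z_{α/2} + z_β) / d)²

z_{α/2} = 3.291 (for α = 0.001, two-sided)
z_β = 0.954 (for power = 0.83)
d = 0.21

n = 2 · ((3.291 + 0.954) / 0.21)²
n = 2 · (20.214)²
n ≈ 817.21
Round up to the next whole number: n = 818 per group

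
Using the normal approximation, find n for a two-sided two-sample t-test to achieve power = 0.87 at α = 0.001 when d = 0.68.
n = 85 per group

Sample size formula (two-sample t-test, normal approximation):
n = 2 · ((z_{α/2} + z_β) / d)²

z_{α/2} = 3.291 (for α = 0.001, two-sided)
z_β = 1.126 (for power = 0.87)
d = 0.68

n = 2 · ((3.291 + 1.126) / 0.68)²
n = 2 · (6.496)²
n ≈ 84.40
Round up to the next whole number: n = 85 per group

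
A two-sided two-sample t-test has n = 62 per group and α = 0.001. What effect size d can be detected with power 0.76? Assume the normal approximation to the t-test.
d ≈ 0.72

Minimum detectable effect (two-sample t-test, normal approximation):
d = (z_{α/2} + z_β) / √(n/2)
d = (3.291 + 0.706) / √(62/2)
d = 3.997 / 5.568
d ≈ 0.72

By Cohen's convention (0.2 small / 0.5 medium / 0.8 large): medium effect.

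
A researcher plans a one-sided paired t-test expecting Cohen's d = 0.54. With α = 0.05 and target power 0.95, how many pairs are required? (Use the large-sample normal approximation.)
n = 38 pairs

Sample size formula (paired t-test, normal approximation):
n = ((z_α + z_β) / d)²

z_α = 1.645 (for α = 0.05, one-sided)
z_β = 1.645 (for power = 0.95)
d = 0.54

n = ((1.645 + 1.645) / 0.54)²
n = (6.093)²
n ≈ 37.12
Round up to the next whole number: n = 38 pairs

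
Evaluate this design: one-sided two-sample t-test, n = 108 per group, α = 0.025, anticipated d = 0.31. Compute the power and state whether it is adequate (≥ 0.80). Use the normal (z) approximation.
Power ≈ 0.62; the study is underpowered (power < 0.80)

Power calculation (two-sample t-test, normal approximation):
z_β = d · √(n/2) - z_α
z_β = 0.31 · √(108/2) - 1.960
z_β = 0.31 · 7.348 - 1.960
z_β = 0.318

Power = Φ(z_β) = Φ(0.318) ≈ 0.625

Effect size d = 0.31 is small by Cohen's convention (0.2/0.5/0.8).

Threshold: power ≥ 0.80 is conventionally adequate.
Power ≈ 0.62 → the study is underpowered (power < 0.80).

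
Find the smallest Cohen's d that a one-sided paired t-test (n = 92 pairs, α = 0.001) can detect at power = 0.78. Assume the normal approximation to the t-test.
d ≈ 0.40

Minimum detectable effect (paired t-test, normal approximation):
d = (z_α + z_β) / √n
d = (3.090 + 0.772) / √92
d = 3.862 / 9.592
d ≈ 0.40

By Cohen's convention (0.2 small / 0.5 medium / 0.8 large): small effect.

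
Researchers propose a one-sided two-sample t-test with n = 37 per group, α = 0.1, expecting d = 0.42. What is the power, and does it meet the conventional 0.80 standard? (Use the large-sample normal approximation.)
Power ≈ 0.70; the study is underpowered (power < 0.80)

Power calculation (two-sample t-test, normal approximation):
z_β = d · √(n/2) - z_α
z_β = 0.42 · √(37/2) - 1.282
z_β = 0.42 · 4.301 - 1.282
z_β = 0.525

Power = Φ(z_β) = Φ(0.525) ≈ 0.700

Effect size d = 0.42 is small by Cohen's convention (0.2/0.5/0.8).

Threshold: power ≥ 0.80 is conventionally adequate.
Power ≈ 0.70 → the study is underpowered (power < 0.80).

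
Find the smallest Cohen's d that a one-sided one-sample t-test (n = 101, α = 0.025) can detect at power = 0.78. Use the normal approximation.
d ≈ 0.27

Minimum detectable effect (one-sample t-test, normal approximation):
d = (z_α + z_β) / √n
d = (1.960 + 0.772) / √101
d = 2.732 / 10.050
d ≈ 0.27

By Cohen's convention (0.2 small / 0.5 medium / 0.8 large): small effect.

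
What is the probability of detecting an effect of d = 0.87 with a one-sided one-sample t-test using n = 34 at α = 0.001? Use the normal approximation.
Power ≈ 0.98

Power calculation (one-sample t-test, normal approximation):
z_β = d · √n - z_α
z_β = 0.87 · √34 - 3.090
z_β = 0.87 · 5.831 - 3.090
z_β = 1.983

Power = Φ(z_β) = Φ(1.983) ≈ 0.976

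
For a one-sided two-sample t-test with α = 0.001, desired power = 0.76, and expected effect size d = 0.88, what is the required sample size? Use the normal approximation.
n = 38 per group

Sample size formula (two-sample t-test, normal approximation):
n = 2 · ((z_α + z_β) / d)²

z_α = 3.090 (for α = 0.001, one-sided)
z_β = 0.706 (for power = 0.76)
d = 0.88

n = 2 · ((3.090 + 0.706) / 0.88)²
n = 2 · (4.314)²
n ≈ 37.22
Round up to the next whole number: n = 38 per group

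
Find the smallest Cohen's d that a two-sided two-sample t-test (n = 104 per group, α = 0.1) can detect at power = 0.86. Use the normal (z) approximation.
d ≈ 0.38

Minimum detectable effect (two-sample t-test, normal approximation):
d = (z_{α/2} + z_β) / √(n/2)
d = (1.645 + 1.080) / √(104/2)
d = 2.725 / 7.211
d ≈ 0.38

By Cohen's convention (0.2 small / 0.5 medium / 0.8 large): small effect.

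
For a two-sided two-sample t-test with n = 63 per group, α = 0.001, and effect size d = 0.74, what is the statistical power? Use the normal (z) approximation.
Power ≈ 0.81

Power calculation (two-sample t-test, normal approximation):
z_β = d · √(n/2) - z_{α/2}
z_β = 0.74 · √(63/2) - 3.291
z_β = 0.74 · 5.612 - 3.291
z_β = 0.863

Power = Φ(z_β) = Φ(0.863) ≈ 0.806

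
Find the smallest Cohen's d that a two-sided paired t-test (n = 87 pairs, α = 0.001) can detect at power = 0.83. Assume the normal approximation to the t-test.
d ≈ 0.46

Minimum detectable effect (paired t-test, normal approximation):
d = (z_{α/2} + z_β) / √n
d = (3.291 + 0.954) / √87
d = 4.245 / 9.327
d ≈ 0.46

By Cohen's convention (0.2 small / 0.5 medium / 0.8 large): small effect.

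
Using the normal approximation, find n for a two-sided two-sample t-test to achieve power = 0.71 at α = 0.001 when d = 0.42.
n = 168 per group

Sample size formula (two-sample t-test, normal approximation):
n = 2 · ((z_{α/2} + z_β) / d)²

z_{α/2} = 3.291 (for α = 0.001, two-sided)
z_β = 0.553 (for power = 0.71)
d = 0.42

n = 2 · ((3.291 + 0.553) / 0.42)²
n = 2 · (9.152)²
n ≈ 167.52
Round up to the next whole number: n = 168 per group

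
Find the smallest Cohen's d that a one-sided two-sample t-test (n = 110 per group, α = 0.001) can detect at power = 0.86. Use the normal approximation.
d ≈ 0.56

Minimum detectable effect (two-sample t-test, normal approximation):
d = (z_α + z_β) / √(n/2)
d = (3.090 + 1.080) / √(110/2)
d = 4.171 / 7.416
d ≈ 0.56

By Cohen's convention (0.2 small / 0.5 medium / 0.8 large): medium effect.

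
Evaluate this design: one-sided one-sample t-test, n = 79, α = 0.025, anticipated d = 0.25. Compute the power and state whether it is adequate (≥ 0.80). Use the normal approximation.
Power ≈ 0.60; the study is underpowered (power < 0.80)

Power calculation (one-sample t-test, normal approximation):
z_β = d · √n - z_α
z_β = 0.25 · √79 - 1.960
z_β = 0.25 · 8.888 - 1.960
z_β = 0.262

Power = Φ(z_β) = Φ(0.262) ≈ 0.603

Effect size d = 0.25 is small by Cohen's convention (0.2/0.5/0.8).

Threshold: power ≥ 0.80 is conventionally adequate.
Power ≈ 0.60 → the study is underpowered (power < 0.80).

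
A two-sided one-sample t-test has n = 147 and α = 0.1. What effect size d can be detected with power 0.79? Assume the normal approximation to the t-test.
d ≈ 0.20

Minimum detectable effect (one-sample t-test, normal approximation):
d = (z_{α/2} + z_β) / √n
d = (1.645 + 0.806) / √147
d = 2.451 / 12.124
d ≈ 0.20

By Cohen's convention (0.2 small / 0.5 medium / 0.8 large): small effect.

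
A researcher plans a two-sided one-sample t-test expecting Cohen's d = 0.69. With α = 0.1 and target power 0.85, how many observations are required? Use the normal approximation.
n = 16

Sample size formula (one-sample t-test, normal approximation):
n = ((z_{α/2} + z_β) / d)²

z_{α/2} = 1.645 (for α = 0.1, two-sided)
z_β = 1.036 (for power = 0.85)
d = 0.69

n = ((1.645 + 1.036) / 0.69)²
n = (3.886)²
n ≈ 15.10
Round up to the next whole number: n = 16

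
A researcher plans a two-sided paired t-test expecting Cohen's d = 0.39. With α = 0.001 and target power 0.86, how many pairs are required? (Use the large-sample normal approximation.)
n = 126 pairs

Sample size formula (paired t-test, normal approximation):
n = ((z_{α/2} + z_β) / d)²

z_{α/2} = 3.291 (for α = 0.001, two-sided)
z_β = 1.080 (for power = 0.86)
d = 0.39

n = ((3.291 + 1.080) / 0.39)²
n = (11.208)²
n ≈ 125.62
Round up to the next whole number: n = 126 pairs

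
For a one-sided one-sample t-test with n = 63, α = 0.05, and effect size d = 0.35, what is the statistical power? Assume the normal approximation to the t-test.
Power ≈ 0.87

Power calculation (one-sample t-test, normal approximation):
z_β = d · √n - z_α
z_β = 0.35 · √63 - 1.645
z_β = 0.35 · 7.937 - 1.645
z_β = 1.133

Power = Φ(z_β) = Φ(1.133) ≈ 0.871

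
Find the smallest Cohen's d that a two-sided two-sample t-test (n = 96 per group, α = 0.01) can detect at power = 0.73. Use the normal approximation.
d ≈ 0.46

Minimum detectable effect (two-sample t-test, normal approximation):
d = (z_{α/2} + z_β) / √(n/2)
d = (2.576 + 0.613) / √(96/2)
d = 3.189 / 6.928
d ≈ 0.46

By Cohen's convention (0.2 small / 0.5 medium / 0.8 large): small effect.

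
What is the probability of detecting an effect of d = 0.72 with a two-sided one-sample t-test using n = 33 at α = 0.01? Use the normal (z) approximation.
Power ≈ 0.94

Power calculation (one-sample t-test, normal approximation):
z_β = d · √n - z_{α/2}
z_β = 0.72 · √33 - 2.576
z_β = 0.72 · 5.745 - 2.576
z_β = 1.560

Power = Φ(z_β) = Φ(1.560) ≈ 0.941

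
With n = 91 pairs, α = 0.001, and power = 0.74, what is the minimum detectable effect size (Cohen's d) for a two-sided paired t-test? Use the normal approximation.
d ≈ 0.41

Minimum detectable effect (paired t-test, normal approximation):
d = (z_{α/2} + z_β) / √n
d = (3.291 + 0.643) / √91
d = 3.934 / 9.539
d ≈ 0.41

By Cohen's convention (0.2 small / 0.5 medium / 0.8 large): small effect.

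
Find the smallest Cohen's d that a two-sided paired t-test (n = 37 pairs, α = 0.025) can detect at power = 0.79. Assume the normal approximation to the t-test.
d ≈ 0.50

Minimum detectable effect (paired t-test, normal approximation):
d = (z_{α/2} + z_β) / √n
d = (2.241 + 0.806) / √37
d = 3.048 / 6.083
d ≈ 0.50

By Cohen's convention (0.2 small / 0.5 medium / 0.8 large): medium effect.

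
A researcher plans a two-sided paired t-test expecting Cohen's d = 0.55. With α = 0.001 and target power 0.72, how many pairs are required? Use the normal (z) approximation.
n = 50 pairs

Sample size formula (paired t-test, normal approximation):
n = ((z_{α/2} + z_β) / d)²

z_{α/2} = 3.291 (for α = 0.001, two-sided)
z_β = 0.583 (for power = 0.72)
d = 0.55

n = ((3.291 + 0.583) / 0.55)²
n = (7.044)²
n ≈ 49.62
Round up to the next whole number: n = 50 pairs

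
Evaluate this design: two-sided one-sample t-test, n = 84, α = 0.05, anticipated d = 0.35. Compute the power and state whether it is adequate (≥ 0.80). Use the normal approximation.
Power ≈ 0.89; the study is adequately powered (power ≥ 0.80)

Power calculation (one-sample t-test, normal approximation):
z_β = d · √n - z_{α/2}
z_β = 0.35 · √84 - 1.960
z_β = 0.35 · 9.165 - 1.960
z_β = 1.248

Power = Φ(z_β) = Φ(1.248) ≈ 0.894

Effect size d = 0.35 is small by Cohen's convention (0.2/0.5/0.8).

Threshold: power ≥ 0.80 is conventionally adequate.
Power ≈ 0.89 → the study is adequately powered (power ≥ 0.80).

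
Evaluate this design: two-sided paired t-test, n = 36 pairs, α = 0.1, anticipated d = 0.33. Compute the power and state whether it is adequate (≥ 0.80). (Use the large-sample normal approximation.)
Power ≈ 0.63; the study is underpowered (power < 0.80)

Power calculation (paired t-test, normal approximation):
z_β = d · √n - z_{α/2}
z_β = 0.33 · √36 - 1.645
z_β = 0.33 · 6.000 - 1.645
z_β = 0.335

Power = Φ(z_β) = Φ(0.335) ≈ 0.631

Effect size d = 0.33 is small by Cohen's convention (0.2/0.5/0.8).

Threshold: power ≥ 0.80 is conventionally adequate.
Power ≈ 0.63 → the study is underpowered (power < 0.80).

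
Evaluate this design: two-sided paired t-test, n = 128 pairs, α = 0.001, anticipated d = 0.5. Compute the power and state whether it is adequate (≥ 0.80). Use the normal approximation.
Power ≈ 0.99; the study is adequately powered (power ≥ 0.80)

Power calculation (paired t-test, normal approximation):
z_β = d · √n - z_{α/2}
z_β = 0.5 · √128 - 3.291
z_β = 0.5 · 11.314 - 3.291
z_β = 2.366

Power = Φ(z_β) = Φ(2.366) ≈ 0.991

Effect size d = 0.5 is medium by Cohen's convention (0.2/0.5/0.8).

Threshold: power ≥ 0.80 is conventionally adequate.
Power ≈ 0.99 → the study is adequately powered (power ≥ 0.80).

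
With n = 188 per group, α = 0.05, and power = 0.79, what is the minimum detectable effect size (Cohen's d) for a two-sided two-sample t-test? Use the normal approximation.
d ≈ 0.29

Minimum detectable effect (two-sample t-test, normal approximation):
d = (z_{α/2} + z_β) / √(n/2)
d = (1.960 + 0.806) / √(188/2)
d = 2.766 / 9.695
d ≈ 0.29

By Cohen's convention (0.2 small / 0.5 medium / 0.8 large): small effect.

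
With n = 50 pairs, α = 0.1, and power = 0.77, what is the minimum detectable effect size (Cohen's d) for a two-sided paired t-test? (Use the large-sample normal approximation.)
d ≈ 0.34

Minimum detectable effect (paired t-test, normal approximation):
d = (z_{α/2} + z_β) / √n
d = (1.645 + 0.739) / √50
d = 2.384 / 7.071
d ≈ 0.34

By Cohen's convention (0.2 small / 0.5 medium / 0.8 large): small effect.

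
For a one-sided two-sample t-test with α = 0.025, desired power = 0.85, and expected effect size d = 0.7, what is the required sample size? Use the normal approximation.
n = 37 per group

Sample size formula (two-sample t-test, normal approximation):
n = 2 · ((z_α + z_β) / d)²

z_α = 1.960 (for α = 0.025, one-sided)
z_β = 1.036 (for power = 0.85)
d = 0.7

n = 2 · ((1.960 + 1.036) / 0.7)²
n = 2 · (4.280)²
n ≈ 36.64
Round up to the next whole number: n = 37 per group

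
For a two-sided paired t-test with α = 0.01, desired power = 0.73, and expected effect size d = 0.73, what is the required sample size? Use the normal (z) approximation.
n = 20 pairs

Sample size formula (paired t-test, normal approximation):
n = ((z_{α/2} + z_β) / d)²

z_{α/2} = 2.576 (for α = 0.01, two-sided)
z_β = 0.613 (for power = 0.73)
d = 0.73

n = ((2.576 + 0.613) / 0.73)²
n = (4.368)²
n ≈ 19.08
Round up to the next whole number: n = 20 pairs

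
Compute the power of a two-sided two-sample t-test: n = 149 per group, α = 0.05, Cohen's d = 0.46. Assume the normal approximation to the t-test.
Power ≈ 0.98

Power calculation (two-sample t-test, normal approximation):
z_β = d · √(n/2) - z_{α/2}
z_β = 0.46 · √(149/2) - 1.960
z_β = 0.46 · 8.631 - 1.960
z_β = 2.010

Power = Φ(z_β) = Φ(2.010) ≈ 0.978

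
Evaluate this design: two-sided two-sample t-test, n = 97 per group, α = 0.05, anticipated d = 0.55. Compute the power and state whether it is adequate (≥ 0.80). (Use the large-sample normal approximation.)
Power ≈ 0.97; the study is adequately powered (power ≥ 0.80)

Power calculation (two-sample t-test, normal approximation):
z_β = d · √(n/2) - z_{α/2}
z_β = 0.55 · √(97/2) - 1.960
z_β = 0.55 · 6.964 - 1.960
z_β = 1.870

Power = Φ(z_β) = Φ(1.870) ≈ 0.969

Effect size d = 0.55 is medium by Cohen's convention (0.2/0.5/0.8).

Threshold: power ≥ 0.80 is conventionally adequate.
Power ≈ 0.97 → the study is adequately powered (power ≥ 0.80).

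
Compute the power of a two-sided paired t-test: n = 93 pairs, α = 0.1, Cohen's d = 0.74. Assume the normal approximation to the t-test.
Power ≈ 1.00

Power calculation (paired t-test, normal approximation):
z_β = d · √n - z_{α/2}
z_β = 0.74 · √93 - 1.645
z_β = 0.74 · 9.644 - 1.645
z_β = 5.491

Power = Φ(z_β) = Φ(5.491) ≈ 1.000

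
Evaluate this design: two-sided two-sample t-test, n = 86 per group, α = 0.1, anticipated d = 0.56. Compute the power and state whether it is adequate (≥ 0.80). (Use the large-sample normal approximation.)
Power ≈ 0.98; the study is adequately powered (power ≥ 0.80)

Power calculation (two-sample t-test, normal approximation):
z_β = d · √(n/2) - z_{α/2}
z_β = 0.56 · √(86/2) - 1.645
z_β = 0.56 · 6.557 - 1.645
z_β = 2.027

Power = Φ(z_β) = Φ(2.027) ≈ 0.979

Effect size d = 0.56 is medium by Cohen's convention (0.2/0.5/0.8).

Threshold: power ≥ 0.80 is conventionally adequate.
Power ≈ 0.98 → the study is adequately powered (power ≥ 0.80).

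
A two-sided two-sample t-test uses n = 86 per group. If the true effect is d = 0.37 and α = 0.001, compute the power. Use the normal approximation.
Power ≈ 0.19

Power calculation (two-sample t-test, normal approximation):
z_β = d · √(n/2) - z_{α/2}
z_β = 0.37 · √(86/2) - 3.291
z_β = 0.37 · 6.557 - 3.291
z_β = -0.864

Power = Φ(z_β) = Φ(-0.864) ≈ 0.194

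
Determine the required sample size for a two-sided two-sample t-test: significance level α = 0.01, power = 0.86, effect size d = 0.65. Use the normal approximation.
n = 64 per group

Sample size formula (two-sample t-test, normal approximation):
n = 2 · ((z_{α/2} + z_β) / d)²

z_{α/2} = 2.576 (for α = 0.01, two-sided)
z_β = 1.080 (for power = 0.86)
d = 0.65

n = 2 · ((2.576 + 1.080) / 0.65)²
n = 2 · (5.625)²
n ≈ 63.28
Round up to the next whole number: n = 64 per group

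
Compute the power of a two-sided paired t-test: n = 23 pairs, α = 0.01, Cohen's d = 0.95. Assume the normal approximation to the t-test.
Power ≈ 0.98

Power calculation (paired t-test, normal approximation):
z_β = d · √n - z_{α/2}
z_β = 0.95 · √23 - 2.576
z_β = 0.95 · 4.796 - 2.576
z_β = 1.980

Power = Φ(z_β) = Φ(1.980) ≈ 0.976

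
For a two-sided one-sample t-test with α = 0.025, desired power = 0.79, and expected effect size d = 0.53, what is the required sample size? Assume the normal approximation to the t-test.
n = 34

Sample size formula (one-sample t-test, normal approximation):
n = ((z_{α/2} + z_β) / d)²

z_{α/2} = 2.241 (for α = 0.025, two-sided)
z_β = 0.806 (for power = 0.79)
d = 0.53

n = ((2.241 + 0.806) / 0.53)²
n = (5.749)²
n ≈ 33.05
Round up to the next whole number: n = 34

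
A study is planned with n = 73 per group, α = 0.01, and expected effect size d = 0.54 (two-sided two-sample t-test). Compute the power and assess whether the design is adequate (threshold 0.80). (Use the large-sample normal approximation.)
Power ≈ 0.75; the study is underpowered (power < 0.80)

Power calculation (two-sample t-test, normal approximation):
z_β = d · √(n/2) - z_{α/2}
z_β = 0.54 · √(73/2) - 2.576
z_β = 0.54 · 6.042 - 2.576
z_β = 0.687

Power = Φ(z_β) = Φ(0.687) ≈ 0.754

Effect size d = 0.54 is medium by Cohen's convention (0.2/0.5/0.8).

Threshold: power ≥ 0.80 is conventionally adequate.
Power ≈ 0.75 → the study is underpowered (power < 0.80).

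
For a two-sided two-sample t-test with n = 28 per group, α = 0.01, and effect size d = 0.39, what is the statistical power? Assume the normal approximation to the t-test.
Power ≈ 0.13

Power calculation (two-sample t-test, normal approximation):
z_β = d · √(n/2) - z_{α/2}
z_β = 0.39 · √(28/2) - 2.576
z_β = 0.39 · 3.742 - 2.576
z_β = -1.117

Power = Φ(z_β) = Φ(-1.117) ≈ 0.132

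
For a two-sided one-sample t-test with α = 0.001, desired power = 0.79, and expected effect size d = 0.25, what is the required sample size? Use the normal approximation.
n = 269

Sample size formula (one-sample t-test, normal approximation):
n = ((z_{α/2} + z_β) / d)²

z_{α/2} = 3.291 (for α = 0.001, two-sided)
z_β = 0.806 (for power = 0.79)
d = 0.25

n = ((3.291 + 0.806) / 0.25)²
n = (16.388)²
n ≈ 268.57
Round up to the next whole number: n = 269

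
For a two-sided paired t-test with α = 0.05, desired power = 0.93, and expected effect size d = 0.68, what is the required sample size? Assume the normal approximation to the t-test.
n = 26 pairs

Sample size formula (paired t-test, normal approximation):
n = ((z_{α/2} + z_β) / d)²

z_{α/2} = 1.960 (for α = 0.05, two-sided)
z_β = 1.476 (for power = 0.93)
d = 0.68

n = ((1.960 + 1.476) / 0.68)²
n = (5.053)²
n ≈ 25.53
Round up to the next whole number: n = 26 pairs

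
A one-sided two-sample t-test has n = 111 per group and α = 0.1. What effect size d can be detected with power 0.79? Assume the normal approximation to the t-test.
d ≈ 0.28

Minimum detectable effect (two-sample t-test, normal approximation):
d = (z_α + z_β) / √(n/2)
d = (1.282 + 0.806) / √(111/2)
d = 2.088 / 7.450
d ≈ 0.28

By Cohen's convention (0.2 small / 0.5 medium / 0.8 large): small effect.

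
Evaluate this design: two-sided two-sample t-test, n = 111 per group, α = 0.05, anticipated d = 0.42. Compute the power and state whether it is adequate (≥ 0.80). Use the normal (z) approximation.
Power ≈ 0.88; the study is adequately powered (power ≥ 0.80)

Power calculation (two-sample t-test, normal approximation):
z_β = d · √(n/2) - z_{α/2}
z_β = 0.42 · √(111/2) - 1.960
z_β = 0.42 · 7.450 - 1.960
z_β = 1.169

Power = Φ(z_β) = Φ(1.169) ≈ 0.879

Effect size d = 0.42 is small by Cohen's convention (0.2/0.5/0.8).

Threshold: power ≥ 0.80 is conventionally adequate.
Power ≈ 0.88 → the study is adequately powered (power ≥ 0.80).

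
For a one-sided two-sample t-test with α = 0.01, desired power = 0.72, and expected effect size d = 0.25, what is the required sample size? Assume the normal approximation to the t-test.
n = 271 per group

Sample size formula (two-sample t-test, normal approximation):
n = 2 · ((z_α + z_β) / d)²

z_α = 2.326 (for α = 0.01, one-sided)
z_β = 0.583 (for power = 0.72)
d = 0.25

n = 2 · ((2.326 + 0.583) / 0.25)²
n = 2 · (11.636)²
n ≈ 270.79
Round up to the next whole number: n = 271 per group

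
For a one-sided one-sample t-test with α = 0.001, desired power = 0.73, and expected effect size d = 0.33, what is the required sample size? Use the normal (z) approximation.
n = 126

Sample size formula (one-sample t-test, normal approximation):
n = ((z_α + z_β) / d)²

z_α = 3.090 (for α = 0.001, one-sided)
z_β = 0.613 (for power = 0.73)
d = 0.33

n = ((3.090 + 0.613) / 0.33)²
n = (11.221)²
n ≈ 125.91
Round up to the next whole number: n = 126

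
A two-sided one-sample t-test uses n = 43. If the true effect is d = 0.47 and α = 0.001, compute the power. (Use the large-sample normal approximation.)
Power ≈ 0.42

Power calculation (one-sample t-test, normal approximation):
z_β = d · √n - z_{α/2}
z_β = 0.47 · √43 - 3.291
z_β = 0.47 · 6.557 - 3.291
z_β = -0.209

Power = Φ(z_β) = Φ(-0.209) ≈ 0.417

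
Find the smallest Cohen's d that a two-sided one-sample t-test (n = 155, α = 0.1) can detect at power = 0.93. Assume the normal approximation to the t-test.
d ≈ 0.25

Minimum detectable effect (one-sample t-test, normal approximation):
d = (z_{α/2} + z_β) / √n
d = (1.645 + 1.476) / √155
d = 3.121 / 12.450
d ≈ 0.25

By Cohen's convention (0.2 small / 0.5 medium / 0.8 large): small effect.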